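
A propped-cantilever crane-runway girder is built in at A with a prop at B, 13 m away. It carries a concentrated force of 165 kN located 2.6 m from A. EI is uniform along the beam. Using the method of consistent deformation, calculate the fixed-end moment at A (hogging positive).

Remove the prop at B; the released (primary) structure is a cantilever built in at A.
Deflection at B on the released cantilever, summing each load's contribution:
  point load 165 at a = 2.6: Pa²(3L − a)/(6EI) = 6767/EI
Tip deflection under a unit load at B: L³/(3EI) = 732.3/EI.
Compatibility at B: δ_0 − R_B·δ_{BB} = 0, so R_B = 6767/732.3 = 9.24 kN.
Moment equilibrium about A: M_A = Σ(load moments about A) − R_B·L = 429 − 9.24×13 = 308.9 kN·m.

M_A = 308.9 kN·m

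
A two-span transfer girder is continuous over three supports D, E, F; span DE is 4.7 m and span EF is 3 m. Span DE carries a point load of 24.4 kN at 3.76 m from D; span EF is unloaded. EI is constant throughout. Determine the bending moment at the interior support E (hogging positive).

Take M_E as the redundant. Released structure: two simple spans DE and EF with a hinge at E.
End slopes at the hinge E, treating each span as simply supported:
  span DE: point load 24.4 at a = 3.76: Pab(L + a)/(6LEI) = 25.87/EI
  relative rotation θ_0 = (25.87 + 0)/EI = 25.87/EI
A unit hogging moment at E produces rotation L₁/(3EI) + L₂/(3EI) = 2.567/EI.
Compatibility: M_E·(L₁+L₂)/(3EI) = θ_0, giving M_E = 10.08 kN·m (hogging).

M_E = 10.08 kN·m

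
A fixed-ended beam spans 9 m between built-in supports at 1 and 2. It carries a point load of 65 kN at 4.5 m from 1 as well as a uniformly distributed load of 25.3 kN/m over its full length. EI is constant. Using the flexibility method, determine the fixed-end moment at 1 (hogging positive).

M_1 = 243.9 kN·m

Take the two fixed-end moments M_1, M_2 as redundants; the released structure is the simple span 12.
On the primary (simply-supported) span, the end slopes from the loading are:
  at 1: point load 65 at a = 4.5: Pab(L + b)/(6LEI) = 329.1/EI
  at 2: point load 65 at a = 4.5: Pab(L + a)/(6LEI) = 329.1/EI
  at 1: UDL 25.3: wL³/(24EI) = 768.5/EI
  at 2: UDL 25.3: wL³/(24EI) = 768.5/EI
  θ_10 = 1098/EI,  θ_20 = 1098/EI
Flexibility coefficients: a unit moment at one end gives L/(3EI) there and L/(6EI) at the far end, so f₁₁ = f₂₂ = 3/EI and f₁₂ = f₂₁ = 1.5/EI.
Compatibility — zero rotation at each built-in end:
  3 M_1 + 1.5 M_2 = 1098
  1.5 M_1 + 3 M_2 = 1098
Solving the pair gives M_1 = 243.9 kN·m and M_2 = 243.9 kN·m (hogging).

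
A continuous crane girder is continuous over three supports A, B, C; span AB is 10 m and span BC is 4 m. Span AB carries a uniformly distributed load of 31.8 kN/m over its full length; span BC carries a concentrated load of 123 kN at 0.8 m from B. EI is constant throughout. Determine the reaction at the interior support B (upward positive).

R_B = 363.9 kN

Insert a hinge at B; M_B is the redundant, and each span becomes simply supported.
Rotations at B on the released spans (each span's end-slope, ×1/EI):
  span AB: UDL 31.8: wL³/(24EI) = 1325/EI
  span BC: point load 123 at a = 0.8: Pab(L + b)/(6LEI) = 94.46/EI
  relative rotation θ_0 = (1325 + 94.46)/EI = 1419/EI
A unit hogging moment at B produces rotation L₁/(3EI) + L₂/(3EI) = 4.667/EI.
Slope continuity at B: θ_0 = M_B·4.667/EI, so M_B = 1419/4.667 = 304.2 kN·m (hogging).
Span AB, ΣM about A with M_B applied at B: R_B^{AB}·10 = 1590 + 304.2, so R_B^{AB} = 189.4 kN and R_A = 318 − 189.4 = 128.6 kN.
Span BC, ΣM about C: R_B^{BC}·4 = 393.6 + 304.2, so R_B^{BC} = 174.4 kN and R_C = 123 − 174.4 = -51.44 kN.
R_B = 189.4 + 174.4 = 363.9 kN.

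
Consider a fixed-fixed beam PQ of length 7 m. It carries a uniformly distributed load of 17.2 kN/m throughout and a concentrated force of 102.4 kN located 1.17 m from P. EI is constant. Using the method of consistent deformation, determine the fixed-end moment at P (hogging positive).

Release both end moments; the primary structure is a simply-supported span PQ with redundants M_P and M_Q.
End rotations of the released simple span under the applied load (×1/EI):
  at P: UDL 17.2: wL³/(24EI) = 245.8/EI
  at Q: UDL 17.2: wL³/(24EI) = 245.8/EI
  at P: point load 102.4 at a = 1.17: Pab(L + b)/(6LEI) = 213.4/EI
  at Q: point load 102.4 at a = 1.17: Pab(L + a)/(6LEI) = 135.9/EI
  θ_P0 = 459.2/EI,  θ_Q0 = 381.7/EI
Flexibility coefficients: a unit moment at one end gives L/(3EI) there and L/(6EI) at the far end, so f₁₁ = f₂₂ = 2.333/EI and f₁₂ = f₂₁ = 1.167/EI.
Compatibility — zero rotation at each built-in end:
  2.333 M_P + 1.167 M_Q = 459.2
  1.167 M_P + 2.333 M_Q = 381.7
Solving the pair gives M_P = 153.3 kN·m and M_Q = 86.91 kN·m (hogging).

M_P = 153.3 kN·m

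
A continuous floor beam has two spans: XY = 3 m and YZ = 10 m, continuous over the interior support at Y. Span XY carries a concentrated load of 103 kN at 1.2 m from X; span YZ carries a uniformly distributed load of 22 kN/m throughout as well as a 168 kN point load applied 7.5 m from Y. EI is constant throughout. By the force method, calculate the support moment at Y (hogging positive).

M_Y = 375 kN·m

Insert a hinge at Y; M_Y is the redundant, and each span becomes simply supported.
Rotations at Y on the released spans (each span's end-slope, ×1/EI):
  span XY: point load 103 at a = 1.2: Pab(L + a)/(6LEI) = 51.91/EI
  span YZ: UDL 22: wL³/(24EI) = 916.7/EI
  span YZ: point load 168 at a = 7.5: Pab(L + b)/(6LEI) = 656.2/EI
  relative rotation θ_0 = (51.91 + 1573)/EI = 1625/EI
A unit hogging moment at Y produces rotation L₁/(3EI) + L₂/(3EI) = 4.333/EI.
Compatibility: M_Y·(L₁+L₂)/(3EI) = θ_0, giving M_Y = 375 kN·m (hogging).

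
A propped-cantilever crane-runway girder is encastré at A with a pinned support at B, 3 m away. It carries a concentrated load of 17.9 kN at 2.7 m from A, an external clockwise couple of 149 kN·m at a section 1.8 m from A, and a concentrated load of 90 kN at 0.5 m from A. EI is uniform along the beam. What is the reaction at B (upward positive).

R_B = 81.35 kN

Choose R_B as the redundant. The primary structure is the cantilever fixed at A.
Primary-structure tip deflection at B by superposition:
  point load 17.9 at a = 2.7: Pa²(3L − a)/(6EI) = 137/EI
  clockwise couple 149 at a = 1.8: M₀a(2L − a)/(2EI) = 563.2/EI
  point load 90 at a = 0.5: Pa²(3L − a)/(6EI) = 31.88/EI
  δ_0 = 732.1/EI
Tip deflection under a unit load at B: L³/(3EI) = 9/EI.
Compatibility at B: δ_0 − R_B·δ_{BB} = 0, so R_B = 732.1/9 = 81.35 kN.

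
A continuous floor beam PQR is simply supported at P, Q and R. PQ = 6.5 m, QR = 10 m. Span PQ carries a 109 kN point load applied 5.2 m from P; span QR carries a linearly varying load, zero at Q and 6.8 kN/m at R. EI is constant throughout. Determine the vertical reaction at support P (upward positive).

Take M_Q as the redundant. Released structure: two simple spans PQ and QR with a hinge at Q.
Rotations at Q on the released spans (each span's end-slope, ×1/EI):
  span PQ: point load 109 at a = 5.2: Pab(L + a)/(6LEI) = 221.1/EI
  span QR: triangular load, peak 6.8: 7w₀L³/(360EI) = 132.2/EI
  relative rotation θ_0 = (221.1 + 132.2)/EI = 353.3/EI
A unit hogging moment at Q produces rotation L₁/(3EI) + L₂/(3EI) = 5.5/EI.
Slope continuity at Q: θ_0 = M_Q·5.5/EI, so M_Q = 353.3/5.5 = 64.23 kN·m (hogging).
Span PQ, ΣM about P with M_Q applied at Q: R_Q^{PQ}·6.5 = 566.8 + 64.23, so R_Q^{PQ} = 97.08 kN and R_P = 109 − 97.08 = 11.92 kN.

R_P = 11.92 kN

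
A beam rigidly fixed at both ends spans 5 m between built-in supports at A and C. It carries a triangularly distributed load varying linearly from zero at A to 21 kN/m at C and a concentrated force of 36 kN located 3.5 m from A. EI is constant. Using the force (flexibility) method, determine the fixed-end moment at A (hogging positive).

M_A = 28.84 kN·m

Take the two fixed-end moments M_A, M_C as redundants; the released structure is the simple span AC.
End rotations of the released simple span under the applied load (×1/EI):
  at A: triangular load, peak 21: 7w₀L³/(360EI) = 51.04/EI
  at C: triangular load, peak 21: w₀L³/(45EI) = 58.33/EI
  at A: point load 36 at a = 3.5: Pab(L + b)/(6LEI) = 40.95/EI
  at C: point load 36 at a = 3.5: Pab(L + a)/(6LEI) = 53.55/EI
  θ_A0 = 91.99/EI,  θ_C0 = 111.9/EI
Flexibility coefficients: a unit moment at one end gives L/(3EI) there and L/(6EI) at the far end, so f₁₁ = f₂₂ = 1.667/EI and f₁₂ = f₂₁ = 0.8333/EI.
Compatibility — zero rotation at each built-in end:
  1.667 M_A + 0.8333 M_C = 91.99
  0.8333 M_A + 1.667 M_C = 111.9
Solving the pair gives M_A = 28.84 kN·m and M_C = 52.71 kN·m (hogging).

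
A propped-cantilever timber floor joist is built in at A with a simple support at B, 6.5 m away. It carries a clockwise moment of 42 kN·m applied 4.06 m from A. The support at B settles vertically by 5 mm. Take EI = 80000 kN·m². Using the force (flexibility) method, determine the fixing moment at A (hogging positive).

M_A = 16.28 kN·m

Choose R_B as the redundant. The primary structure is the cantilever fixed at A.
Free-end deflection of the primary structure under the applied loading (downward +):
  clockwise couple 42 at a = 4.06: M₀a(2L − a)/(2EI) = 762.2/EI
Flexibility coefficient — unit upward force at B: δ_{BB} = L³/(3EI) = 91.54/EI.
With EI = 80000 kN·m²: δ_0 = 0.009528 m and δ_{BB} = 0.001144 m/kN.
Compatibility — the beam at B must follow the support down by 0.005 m: δ_0 − R_B·δ_{BB} = 0.005, so R_B = (0.009528 − 0.005)/0.001144 = 3.957 kN.
Moment equilibrium about A: M_A = Σ(load moments about A) − R_B·L = 42 − 3.957×6.5 = 16.28 kN·m.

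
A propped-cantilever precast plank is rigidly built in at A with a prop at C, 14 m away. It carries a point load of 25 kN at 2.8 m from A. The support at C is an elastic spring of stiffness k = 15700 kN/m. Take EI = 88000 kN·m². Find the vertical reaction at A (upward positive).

R_A = 23.61 kN

Release the roller at C. Primary structure: cantilever fixed at A.
Deflection at C on the released cantilever, summing each load's contribution:
  point load 25 at a = 2.8: Pa²(3L − a)/(6EI) = 1281/EI
Flexibility coefficient — unit upward force at C: δ_{CC} = L³/(3EI) = 914.7/EI.
With EI = 88000 kN·m²: δ_0 = 0.014552 m and δ_{CC} = 0.010394 m/kN.
Compatibility — the spring shortens by R_C/k under the reaction it provides: δ_0 − R_C·δ_{CC} = R_C/k. With 1/k = 0.000064 m/kN, R_C = δ_0 / (δ_{CC} + 1/k) = 0.014552 / (0.010394 + 0.000064) = 1.391 kN.
Vertical equilibrium: R_A = ΣP − R_C = 25 − 1.391 = 23.61 kN.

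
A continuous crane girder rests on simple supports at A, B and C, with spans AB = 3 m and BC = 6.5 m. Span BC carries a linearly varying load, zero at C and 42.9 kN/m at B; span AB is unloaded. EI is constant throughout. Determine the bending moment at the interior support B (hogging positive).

M_B = 82.68 kN·m

Release continuity at B by inserting a hinge; the redundant is the internal moment M_B. The primary structure is two simply-supported spans AB and BC.
End slopes at the hinge B, treating each span as simply supported:
  span BC: triangular load, peak 42.9: w₀L³/(45EI) = 261.8/EI
  relative rotation θ_0 = (0 + 261.8)/EI = 261.8/EI
A unit hogging moment at B produces rotation L₁/(3EI) + L₂/(3EI) = 3.167/EI.
Slope continuity at B: θ_0 = M_B·3.167/EI, so M_B = 261.8/3.167 = 82.68 kN·m (hogging).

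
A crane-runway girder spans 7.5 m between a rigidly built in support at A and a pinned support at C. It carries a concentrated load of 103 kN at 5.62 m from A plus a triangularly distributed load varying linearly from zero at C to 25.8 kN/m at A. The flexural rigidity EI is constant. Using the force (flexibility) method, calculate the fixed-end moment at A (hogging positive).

M_A = 187.5 kN·m

Remove the prop at C; the released (primary) structure is a cantilever built in at A.
Downward deflection at the released point C due to the loads:
  point load 103 at a = 5.62: Pa²(3L − a)/(6EI) = 9152/EI
  triangular load, peak 25.8 at the fixed end: w₀L⁴/(30EI) = 2721/EI
  δ_0 = 11873/EI
Flexibility coefficient — unit upward force at C: δ_{CC} = L³/(3EI) = 140.6/EI.
Compatibility at C: δ_0 − R_C·δ_{CC} = 0, so R_C = 11873/140.6 = 84.43 kN.
Moment equilibrium about A: M_A = Σ(load moments about A) − R_C·L = 820.7 − 84.43×7.5 = 187.5 kN·m.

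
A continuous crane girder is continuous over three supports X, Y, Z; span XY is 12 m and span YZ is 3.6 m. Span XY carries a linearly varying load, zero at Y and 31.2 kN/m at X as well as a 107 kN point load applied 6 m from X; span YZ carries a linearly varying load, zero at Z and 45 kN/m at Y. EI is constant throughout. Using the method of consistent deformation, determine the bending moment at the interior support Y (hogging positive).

M_Y = 395.8 kN·m

Take M_Y as the redundant. Released structure: two simple spans XY and YZ with a hinge at Y.
End slopes at the hinge Y, treating each span as simply supported:
  span XY: triangular load, peak 31.2: 7w₀L³/(360EI) = 1048/EI
  span XY: point load 107 at a = 6: Pab(L + a)/(6LEI) = 963/EI
  span YZ: triangular load, peak 45: w₀L³/(45EI) = 46.66/EI
  relative rotation θ_0 = (2011 + 46.66)/EI = 2058/EI
A unit hogging moment at Y produces rotation L₁/(3EI) + L₂/(3EI) = 5.2/EI.
Slope continuity at Y: θ_0 = M_Y·5.2/EI, so M_Y = 2058/5.2 = 395.8 kN·m (hogging).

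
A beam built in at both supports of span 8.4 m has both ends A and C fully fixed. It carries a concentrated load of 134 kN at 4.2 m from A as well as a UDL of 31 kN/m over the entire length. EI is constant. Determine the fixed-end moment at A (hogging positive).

M_A = 323 kN·m

Release both end moments; the primary structure is a simply-supported span AC with redundants M_A and M_C.
On the primary (simply-supported) span, the end slopes from the loading are:
  at A: point load 134 at a = 4.2: Pab(L + b)/(6LEI) = 590.9/EI
  at C: point load 134 at a = 4.2: Pab(L + a)/(6LEI) = 590.9/EI
  at A: UDL 31: wL³/(24EI) = 765.6/EI
  at C: UDL 31: wL³/(24EI) = 765.6/EI
  θ_A0 = 1357/EI,  θ_C0 = 1357/EI
Flexibility coefficients: a unit moment at one end gives L/(3EI) there and L/(6EI) at the far end, so f₁₁ = f₂₂ = 2.8/EI and f₁₂ = f₂₁ = 1.4/EI.
Compatibility — zero rotation at each built-in end:
  2.8 M_A + 1.4 M_C = 1357
  1.4 M_A + 2.8 M_C = 1357
Solving the pair gives M_A = 323 kN·m and M_C = 323 kN·m (hogging).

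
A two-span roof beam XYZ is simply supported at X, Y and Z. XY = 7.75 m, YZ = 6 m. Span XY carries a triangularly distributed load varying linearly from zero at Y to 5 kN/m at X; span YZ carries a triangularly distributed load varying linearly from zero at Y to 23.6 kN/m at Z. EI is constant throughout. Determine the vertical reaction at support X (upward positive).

R_X = 8.852 kN

Take M_Y as the redundant. Released structure: two simple spans XY and YZ with a hinge at Y.
End slopes at the hinge Y, treating each span as simply supported:
  span XY: triangular load, peak 5: 7w₀L³/(360EI) = 45.26/EI
  span YZ: triangular load, peak 23.6: 7w₀L³/(360EI) = 99.12/EI
  relative rotation θ_0 = (45.26 + 99.12)/EI = 144.4/EI
A unit hogging moment at Y produces rotation L₁/(3EI) + L₂/(3EI) = 4.583/EI.
Slope continuity at Y: θ_0 = M_Y·4.583/EI, so M_Y = 144.4/4.583 = 31.5 kN·m (hogging).
Span XY, ΣM about X with M_Y applied at Y: R_Y^{XY}·7.75 = 50.05 + 31.5, so R_Y^{XY} = 10.52 kN and R_X = 19.38 − 10.52 = 8.852 kN.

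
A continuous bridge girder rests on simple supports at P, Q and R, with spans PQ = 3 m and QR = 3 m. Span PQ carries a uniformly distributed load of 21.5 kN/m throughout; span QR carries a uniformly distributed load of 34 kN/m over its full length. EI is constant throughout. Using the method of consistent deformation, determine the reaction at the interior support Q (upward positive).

Insert a hinge at Q; M_Q is the redundant, and each span becomes simply supported.
Discontinuity in slope at Q on the released structure — sum the simple-span end rotations:
  span PQ: UDL 21.5: wL³/(24EI) = 24.19/EI
  span QR: UDL 34: wL³/(24EI) = 38.25/EI
  relative rotation θ_0 = (24.19 + 38.25)/EI = 62.44/EI
A unit hogging moment at Q produces rotation L₁/(3EI) + L₂/(3EI) = 2/EI.
Slope continuity at Q: θ_0 = M_Q·2/EI, so M_Q = 62.44/2 = 31.22 kN·m (hogging).
Span PQ, ΣM about P with M_Q applied at Q: R_Q^{PQ}·3 = 96.75 + 31.22, so R_Q^{PQ} = 42.66 kN and R_P = 64.5 − 42.66 = 21.84 kN.
Span QR, ΣM about R: R_Q^{QR}·3 = 153 + 31.22, so R_Q^{QR} = 61.41 kN and R_R = 102 − 61.41 = 40.59 kN.
R_Q = 42.66 + 61.41 = 104.1 kN.

R_Q = 104.1 kN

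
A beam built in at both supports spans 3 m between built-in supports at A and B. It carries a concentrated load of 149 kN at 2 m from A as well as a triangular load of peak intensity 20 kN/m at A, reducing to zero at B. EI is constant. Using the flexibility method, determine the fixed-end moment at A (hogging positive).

Take the two fixed-end moments M_A, M_B as redundants; the released structure is the simple span AB.
Simple-span end rotations at A and B under the given loads:
  at A: point load 149 at a = 2: Pab(L + b)/(6LEI) = 66.22/EI
  at B: point load 149 at a = 2: Pab(L + a)/(6LEI) = 82.78/EI
  at A: triangular load, peak 20: w₀L³/(45EI) = 12/EI
  at B: triangular load, peak 20: 7w₀L³/(360EI) = 10.5/EI
  θ_A0 = 78.22/EI,  θ_B0 = 93.28/EI
Flexibility coefficients: a unit moment at one end gives L/(3EI) there and L/(6EI) at the far end, so f₁₁ = f₂₂ = 1/EI and f₁₂ = f₂₁ = 0.5/EI.
Compatibility — zero rotation at each built-in end:
  1 M_A + 0.5 M_B = 78.22
  0.5 M_A + 1 M_B = 93.28
Solving the pair gives M_A = 42.11 kN·m and M_B = 72.22 kN·m (hogging).

M_A = 42.11 kN·m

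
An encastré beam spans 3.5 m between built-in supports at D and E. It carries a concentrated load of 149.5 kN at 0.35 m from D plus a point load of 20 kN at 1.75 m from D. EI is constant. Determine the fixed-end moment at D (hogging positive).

Take the two fixed-end moments M_D, M_E as redundants; the released structure is the simple span DE.
Simple-span end rotations at D and E under the given loads:
  at D: point load 149.5 at a = 0.35: Pab(L + b)/(6LEI) = 52.19/EI
  at E: point load 149.5 at a = 0.35: Pab(L + a)/(6LEI) = 30.22/EI
  at D: point load 20 at a = 1.75: Pab(L + b)/(6LEI) = 15.31/EI
  at E: point load 20 at a = 1.75: Pab(L + a)/(6LEI) = 15.31/EI
  θ_D0 = 67.51/EI,  θ_E0 = 45.53/EI
Flexibility coefficients: a unit moment at one end gives L/(3EI) there and L/(6EI) at the far end, so f₁₁ = f₂₂ = 1.167/EI and f₁₂ = f₂₁ = 0.5833/EI.
Compatibility — zero rotation at each built-in end:
  1.167 M_D + 0.5833 M_E = 67.51
  0.5833 M_D + 1.167 M_E = 45.53
Solving the pair gives M_D = 51.13 kN·m and M_E = 13.46 kN·m (hogging).

M_D = 51.13 kN·m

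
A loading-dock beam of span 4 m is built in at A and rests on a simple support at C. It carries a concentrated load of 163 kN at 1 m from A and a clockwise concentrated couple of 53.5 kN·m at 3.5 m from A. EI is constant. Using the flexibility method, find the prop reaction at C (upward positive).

Choose R_C as the redundant. The primary structure is the cantilever fixed at A.
Primary-structure tip deflection at C by superposition:
  point load 163 at a = 1: Pa²(3L − a)/(6EI) = 298.8/EI
  clockwise couple 53.5 at a = 3.5: M₀a(2L − a)/(2EI) = 421.3/EI
  δ_0 = 720.1/EI
Tip deflection under a unit load at C: L³/(3EI) = 21.33/EI.
Compatibility at C: δ_0 − R_C·δ_{CC} = 0, so R_C = 720.1/21.33 = 33.76 kN.

R_C = 33.76 kN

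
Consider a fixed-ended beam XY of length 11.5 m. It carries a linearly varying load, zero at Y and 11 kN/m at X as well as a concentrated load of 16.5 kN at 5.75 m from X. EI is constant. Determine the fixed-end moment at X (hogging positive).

M_X = 96.46 kN·m

Take the two fixed-end moments M_X, M_Y as redundants; the released structure is the simple span XY.
On the primary (simply-supported) span, the end slopes from the loading are:
  at X: triangular load, peak 11: w₀L³/(45EI) = 371.8/EI
  at Y: triangular load, peak 11: 7w₀L³/(360EI) = 325.3/EI
  at X: point load 16.5 at a = 5.75: Pab(L + b)/(6LEI) = 136.4/EI
  at Y: point load 16.5 at a = 5.75: Pab(L + a)/(6LEI) = 136.4/EI
  θ_X0 = 508.2/EI,  θ_Y0 = 461.7/EI
Flexibility coefficients: a unit moment at one end gives L/(3EI) there and L/(6EI) at the far end, so f₁₁ = f₂₂ = 3.833/EI and f₁₂ = f₂₁ = 1.917/EI.
Compatibility — zero rotation at each built-in end:
  3.833 M_X + 1.917 M_Y = 508.2
  1.917 M_X + 3.833 M_Y = 461.7
Solving the pair gives M_X = 96.46 kN·m and M_Y = 72.21 kN·m (hogging).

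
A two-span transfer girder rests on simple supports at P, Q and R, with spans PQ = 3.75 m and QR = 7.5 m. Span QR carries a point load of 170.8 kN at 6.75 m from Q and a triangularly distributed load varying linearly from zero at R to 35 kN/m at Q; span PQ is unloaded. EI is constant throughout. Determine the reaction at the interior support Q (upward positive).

R_Q = 156.5 kN

Release continuity at Q by inserting a hinge; the redundant is the internal moment M_Q. The primary structure is two simply-supported spans PQ and QR.
Rotations at Q on the released spans (each span's end-slope, ×1/EI):
  span QR: point load 170.8 at a = 6.75: Pab(L + b)/(6LEI) = 158.5/EI
  span QR: triangular load, peak 35: w₀L³/(45EI) = 328.1/EI
  relative rotation θ_0 = (0 + 486.6)/EI = 486.6/EI
A unit hogging moment at Q produces rotation L₁/(3EI) + L₂/(3EI) = 3.75/EI.
Compatibility: M_Q·(L₁+L₂)/(3EI) = θ_0, giving M_Q = 129.8 kN·m (hogging).
Span PQ, ΣM about P with M_Q applied at Q: R_Q^{PQ}·3.75 = 0 + 129.8, so R_Q^{PQ} = 34.61 kN and R_P = 0 − 34.61 = -34.61 kN.
Span QR, ΣM about R: R_Q^{QR}·7.5 = 784.4 + 129.8, so R_Q^{QR} = 121.9 kN and R_R = 302.1 − 121.9 = 180.2 kN.
R_Q = 34.61 + 121.9 = 156.5 kN.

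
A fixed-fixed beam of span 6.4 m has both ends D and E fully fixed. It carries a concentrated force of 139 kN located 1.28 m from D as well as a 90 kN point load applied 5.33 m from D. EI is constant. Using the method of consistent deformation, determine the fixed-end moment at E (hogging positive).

Take the two fixed-end moments M_D, M_E as redundants; the released structure is the simple span DE.
Simple-span end rotations at D and E under the given loads:
  at D: point load 139 at a = 1.28: Pab(L + b)/(6LEI) = 273.3/EI
  at E: point load 139 at a = 1.28: Pab(L + a)/(6LEI) = 182.2/EI
  at D: point load 90 at a = 5.33: Pab(L + b)/(6LEI) = 99.85/EI
  at E: point load 90 at a = 5.33: Pab(L + a)/(6LEI) = 156.8/EI
  θ_D0 = 373.1/EI,  θ_E0 = 339/EI
Flexibility coefficients: a unit moment at one end gives L/(3EI) there and L/(6EI) at the far end, so f₁₁ = f₂₂ = 2.133/EI and f₁₂ = f₂₁ = 1.067/EI.
Compatibility — zero rotation at each built-in end:
  2.133 M_D + 1.067 M_E = 373.1
  1.067 M_D + 2.133 M_E = 339
Solving the pair gives M_D = 127.3 kN·m and M_E = 95.26 kN·m (hogging).

M_E = 95.26 kN·m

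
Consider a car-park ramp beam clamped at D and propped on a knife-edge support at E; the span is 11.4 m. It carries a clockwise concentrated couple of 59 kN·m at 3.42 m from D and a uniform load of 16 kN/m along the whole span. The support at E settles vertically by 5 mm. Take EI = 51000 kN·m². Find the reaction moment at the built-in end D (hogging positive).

M_D = 279.7 kN·m

Remove the prop at E; the released (primary) structure is a cantilever built in at D.
Free-end deflection of the primary structure under the applied loading (downward +):
  clockwise couple 59 at a = 3.42: M₀a(2L − a)/(2EI) = 1955/EI
  UDL 16: wL⁴/(8EI) = 33779/EI
  δ_0 = 35734/EI
Flexibility coefficient — unit upward force at E: δ_{EE} = L³/(3EI) = 493.8/EI.
With EI = 51000 kN·m²: δ_0 = 0.70068 m and δ_{EE} = 0.009683 m/kN.
Compatibility — the beam at E must follow the support down by 0.005 m: δ_0 − R_E·δ_{EE} = 0.005, so R_E = (0.70068 − 0.005)/0.009683 = 71.84 kN.
Moment equilibrium about D: M_D = Σ(load moments about D) − R_E·L = 1099 − 71.84×11.4 = 279.7 kN·m.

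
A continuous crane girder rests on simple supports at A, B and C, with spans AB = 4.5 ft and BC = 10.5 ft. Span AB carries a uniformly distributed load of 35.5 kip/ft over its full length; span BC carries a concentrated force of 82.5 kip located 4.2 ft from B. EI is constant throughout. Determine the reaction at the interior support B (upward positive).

Release continuity at B by inserting a hinge; the redundant is the internal moment M_B. The primary structure is two simply-supported spans AB and BC.
Discontinuity in slope at B on the released structure — sum the simple-span end rotations:
  span AB: UDL 35.5: wL³/(24EI) = 134.8/EI
  span BC: point load 82.5 at a = 4.2: Pab(L + b)/(6LEI) = 582.1/EI
  relative rotation θ_0 = (134.8 + 582.1)/EI = 716.9/EI
A unit hogging moment at B produces rotation L₁/(3EI) + L₂/(3EI) = 5/EI.
Slope continuity at B: θ_0 = M_B·5/EI, so M_B = 716.9/5 = 143.4 kip·ft (hogging).
Span AB, ΣM about A with M_B applied at B: R_B^{AB}·4.5 = 359.4 + 143.4, so R_B^{AB} = 111.7 kip and R_A = 159.8 − 111.7 = 48.01 kip.
Span BC, ΣM about C: R_B^{BC}·10.5 = 519.8 + 143.4, so R_B^{BC} = 63.16 kip and R_C = 82.5 − 63.16 = 19.34 kip.
R_B = 111.7 + 63.16 = 174.9 kip.

R_B = 174.9 kip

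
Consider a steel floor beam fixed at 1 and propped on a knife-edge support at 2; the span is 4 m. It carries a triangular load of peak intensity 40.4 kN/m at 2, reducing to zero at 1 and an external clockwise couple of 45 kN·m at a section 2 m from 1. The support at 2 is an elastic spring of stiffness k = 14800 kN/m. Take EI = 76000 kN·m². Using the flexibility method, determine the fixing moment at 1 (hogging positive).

M_1 = 76.39 kN·m

Remove the prop at 2; the released (primary) structure is a cantilever built in at 1.
Downward deflection at the released point 2 due to the loads:
  triangular load, peak 40.4 at the free end: 11w₀L⁴/(120EI) = 948.1/EI
  clockwise couple 45 at a = 2: M₀a(2L − a)/(2EI) = 270/EI
  δ_0 = 1218/EI
Tip deflection under a unit load at 2: L³/(3EI) = 21.33/EI.
With EI = 76000 kN·m²: δ_0 = 0.016027 m and δ_{22} = 0.000281 m/kN.
Compatibility — the spring shortens by R_2/k under the reaction it provides: δ_0 − R_2·δ_{22} = R_2/k. With 1/k = 0.000068 m/kN, R_2 = δ_0 / (δ_{22} + 1/k) = 0.016027 / (0.000281 + 0.000068) = 46.02 kN.
Moment equilibrium about 1: M_1 = Σ(load moments about 1) − R_2·L = 260.5 − 46.02×4 = 76.39 kN·m.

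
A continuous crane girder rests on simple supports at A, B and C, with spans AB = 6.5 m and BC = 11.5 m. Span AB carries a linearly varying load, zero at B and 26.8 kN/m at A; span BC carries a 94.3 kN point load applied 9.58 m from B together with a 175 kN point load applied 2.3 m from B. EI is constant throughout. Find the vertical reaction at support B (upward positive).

R_B = 248.6 kN

Insert a hinge at B; M_B is the redundant, and each span becomes simply supported.
End slopes at the hinge B, treating each span as simply supported:
  span AB: triangular load, peak 26.8: 7w₀L³/(360EI) = 143.1/EI
  span BC: point load 94.3 at a = 9.58: Pab(L + b)/(6LEI) = 337.4/EI
  span BC: point load 175 at a = 2.3: Pab(L + b)/(6LEI) = 1111/EI
  relative rotation θ_0 = (143.1 + 1448)/EI = 1591/EI
A unit hogging moment at B produces rotation L₁/(3EI) + L₂/(3EI) = 6/EI.
Compatibility: M_B·(L₁+L₂)/(3EI) = θ_0, giving M_B = 265.2 kN·m (hogging).
Span AB, ΣM about A with M_B applied at B: R_B^{AB}·6.5 = 188.7 + 265.2, so R_B^{AB} = 69.84 kN and R_A = 87.1 − 69.84 = 17.26 kN.
Span BC, ΣM about C: R_B^{BC}·11.5 = 1791 + 265.2, so R_B^{BC} = 178.8 kN and R_C = 269.3 − 178.8 = 90.49 kN.
R_B = 69.84 + 178.8 = 248.6 kN.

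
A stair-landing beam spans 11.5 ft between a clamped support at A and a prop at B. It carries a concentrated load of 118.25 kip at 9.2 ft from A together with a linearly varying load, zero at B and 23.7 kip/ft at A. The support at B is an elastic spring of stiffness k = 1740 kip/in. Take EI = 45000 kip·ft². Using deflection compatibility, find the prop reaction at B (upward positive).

Choose R_B as the redundant. The primary structure is the cantilever fixed at A.
Downward deflection at the released point B due to the loads:
  point load 118.25 at a = 9.2: Pa²(3L − a)/(6EI) = 42203/EI
  triangular load, peak 23.7 at the fixed end: w₀L⁴/(30EI) = 13817/EI
  δ_0 = 56020/EI
Flexibility coefficient — unit upward force at B: δ_{BB} = L³/(3EI) = 507/EI.
With EI = 45000 kip·ft²: δ_0 = 1.2449 ft and δ_{BB} = 0.011266 ft/kip.
Compatibility — the spring shortens by R_B/k under the reaction it provides: δ_0 − R_B·δ_{BB} = R_B/k. With 1/k = 1/(1740×12) ft/kip = 0.000048 ft/kip, R_B = δ_0 / (δ_{BB} + 1/k) = 1.2449 / (0.011266 + 0.000048) = 110 kip.

R_B = 110 kip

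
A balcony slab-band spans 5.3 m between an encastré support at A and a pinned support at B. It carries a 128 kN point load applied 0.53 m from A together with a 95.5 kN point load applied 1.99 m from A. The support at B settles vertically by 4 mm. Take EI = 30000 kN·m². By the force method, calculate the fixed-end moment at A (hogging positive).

Choose R_B as the redundant. The primary structure is the cantilever fixed at A.
Primary-structure tip deflection at B by superposition:
  point load 128 at a = 0.53: Pa²(3L − a)/(6EI) = 92.11/EI
  point load 95.5 at a = 1.99: Pa²(3L − a)/(6EI) = 876.8/EI
  δ_0 = 968.9/EI
Flexibility coefficient — unit upward force at B: δ_{BB} = L³/(3EI) = 49.63/EI.
With EI = 30000 kN·m²: δ_0 = 0.032296 m and δ_{BB} = 0.001654 m/kN.
Compatibility — the beam at B must follow the support down by 0.004 m: δ_0 − R_B·δ_{BB} = 0.004, so R_B = (0.032296 − 0.004)/0.001654 = 17.11 kN.
Moment equilibrium about A: M_A = Σ(load moments about A) − R_B·L = 257.9 − 17.11×5.3 = 167.2 kN·m.

M_A = 167.2 kN·m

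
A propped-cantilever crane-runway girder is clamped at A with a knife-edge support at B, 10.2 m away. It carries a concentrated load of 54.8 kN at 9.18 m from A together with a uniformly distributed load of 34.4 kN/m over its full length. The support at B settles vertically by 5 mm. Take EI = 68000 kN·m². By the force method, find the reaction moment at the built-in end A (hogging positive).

Choose R_B as the redundant. The primary structure is the cantilever fixed at A.
Downward deflection at the released point B due to the loads:
  point load 54.8 at a = 9.18: Pa²(3L − a)/(6EI) = 16487/EI
  UDL 34.4: wL⁴/(8EI) = 46545/EI
  δ_0 = 63031/EI
Tip deflection under a unit load at B: L³/(3EI) = 353.7/EI.
With EI = 68000 kN·m²: δ_0 = 0.92693 m and δ_{BB} = 0.005202 m/kN.
Compatibility — the beam at B must follow the support down by 0.005 m: δ_0 − R_B·δ_{BB} = 0.005, so R_B = (0.92693 − 0.005)/0.005202 = 177.2 kN.
Moment equilibrium about A: M_A = Σ(load moments about A) − R_B·L = 2293 − 177.2×10.2 = 484.8 kN·m.

M_A = 484.8 kN·m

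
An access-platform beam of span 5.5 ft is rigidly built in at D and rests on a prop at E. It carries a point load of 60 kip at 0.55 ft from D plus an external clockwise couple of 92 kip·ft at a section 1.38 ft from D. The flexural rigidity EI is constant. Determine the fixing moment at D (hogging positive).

Release the roller at E. Primary structure: cantilever fixed at D.
Downward deflection at the released point E due to the loads:
  point load 60 at a = 0.55: Pa²(3L − a)/(6EI) = 48.25/EI
  clockwise couple 92 at a = 1.38: M₀a(2L − a)/(2EI) = 610.7/EI
  δ_0 = 658.9/EI
Tip deflection under a unit load at E: L³/(3EI) = 55.46/EI.
The prop prevents deflection at E: R_E = δ_0/δ_{EE} = 658.9/55.46 = 11.88 kip.
Moment equilibrium about D: M_D = Σ(load moments about D) − R_E·L = 125 − 11.88×5.5 = 59.65 kip·ft.

M_D = 59.65 kip·ft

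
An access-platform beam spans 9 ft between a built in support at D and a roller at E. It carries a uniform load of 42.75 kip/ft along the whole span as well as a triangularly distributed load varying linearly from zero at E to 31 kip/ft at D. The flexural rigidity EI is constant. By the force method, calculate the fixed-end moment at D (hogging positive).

M_D = 600.2 kip·ft

Take the reaction at E as the redundant and release it; the primary structure is a cantilever fixed at D.
Deflection at E on the released cantilever, summing each load's contribution:
  UDL 42.75: wL⁴/(8EI) = 35060/EI
  triangular load, peak 31 at the fixed end: w₀L⁴/(30EI) = 6780/EI
  δ_0 = 41840/EI
Tip deflection under a unit load at E: L³/(3EI) = 243/EI.
Compatibility at E: δ_0 − R_E·δ_{EE} = 0, so R_E = 41840/243 = 172.2 kip.
Moment equilibrium about D: M_D = Σ(load moments about D) − R_E·L = 2150 − 172.2×9 = 600.2 kip·ft.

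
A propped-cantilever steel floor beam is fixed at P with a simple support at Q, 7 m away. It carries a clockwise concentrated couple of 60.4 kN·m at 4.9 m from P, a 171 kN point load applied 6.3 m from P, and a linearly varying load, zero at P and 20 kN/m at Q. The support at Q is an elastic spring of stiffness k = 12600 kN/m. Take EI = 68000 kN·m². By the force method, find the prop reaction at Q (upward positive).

R_Q = 186.9 kN

Choose R_Q as the redundant. The primary structure is the cantilever fixed at P.
Deflection at Q on the released cantilever, summing each load's contribution:
  clockwise couple 60.4 at a = 4.9: M₀a(2L − a)/(2EI) = 1347/EI
  point load 171 at a = 6.3: Pa²(3L − a)/(6EI) = 16628/EI
  triangular load, peak 20 at the free end: 11w₀L⁴/(120EI) = 4402/EI
  δ_0 = 22377/EI
Flexibility coefficient — unit upward force at Q: δ_{QQ} = L³/(3EI) = 114.3/EI.
With EI = 68000 kN·m²: δ_0 = 0.32907 m and δ_{QQ} = 0.001681 m/kN.
Compatibility — the spring shortens by R_Q/k under the reaction it provides: δ_0 − R_Q·δ_{QQ} = R_Q/k. With 1/k = 0.000079 m/kN, R_Q = δ_0 / (δ_{QQ} + 1/k) = 0.32907 / (0.001681 + 0.000079) = 186.9 kN.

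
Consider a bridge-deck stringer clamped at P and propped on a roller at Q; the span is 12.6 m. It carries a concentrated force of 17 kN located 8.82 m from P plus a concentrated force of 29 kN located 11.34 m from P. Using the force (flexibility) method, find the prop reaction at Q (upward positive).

Remove the prop at Q; the released (primary) structure is a cantilever built in at P.
Deflection at Q on the released cantilever, summing each load's contribution:
  point load 17 at a = 8.82: Pa²(3L − a)/(6EI) = 6388/EI
  point load 29 at a = 11.34: Pa²(3L − a)/(6EI) = 16446/EI
  δ_0 = 22834/EI
Tip deflection under a unit load at Q: L³/(3EI) = 666.8/EI.
The prop prevents deflection at Q: R_Q = δ_0/δ_{QQ} = 22834/666.8 = 34.24 kN.

R_Q = 34.24 kN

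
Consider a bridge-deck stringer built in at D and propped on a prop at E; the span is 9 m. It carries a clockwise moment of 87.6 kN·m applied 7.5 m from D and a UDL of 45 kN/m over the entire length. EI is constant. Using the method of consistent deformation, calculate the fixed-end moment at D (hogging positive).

Release the roller at E. Primary structure: cantilever fixed at D.
Deflection at E on the released cantilever, summing each load's contribution:
  clockwise couple 87.6 at a = 7.5: M₀a(2L − a)/(2EI) = 3449/EI
  UDL 45: wL⁴/(8EI) = 36906/EI
  δ_0 = 40355/EI
Tip deflection under a unit load at E: L³/(3EI) = 243/EI.
The prop prevents deflection at E: R_E = δ_0/δ_{EE} = 40355/243 = 166.1 kN.
Moment equilibrium about D: M_D = Σ(load moments about D) − R_E·L = 1910 − 166.1×9 = 415.5 kN·m.

M_D = 415.5 kN·m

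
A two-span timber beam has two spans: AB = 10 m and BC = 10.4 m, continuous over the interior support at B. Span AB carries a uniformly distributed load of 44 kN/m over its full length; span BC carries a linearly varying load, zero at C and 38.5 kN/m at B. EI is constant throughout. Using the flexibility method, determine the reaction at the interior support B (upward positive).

R_B = 434.1 kN

Insert a hinge at B; M_B is the redundant, and each span becomes simply supported.
End slopes at the hinge B, treating each span as simply supported:
  span AB: UDL 44: wL³/(24EI) = 1833/EI
  span BC: triangular load, peak 38.5: w₀L³/(45EI) = 962.4/EI
  relative rotation θ_0 = (1833 + 962.4)/EI = 2796/EI
A unit hogging moment at B produces rotation L₁/(3EI) + L₂/(3EI) = 6.8/EI.
Slope continuity at B: θ_0 = M_B·6.8/EI, so M_B = 2796/6.8 = 411.1 kN·m (hogging).
Span AB, ΣM about A with M_B applied at B: R_B^{AB}·10 = 2200 + 411.1, so R_B^{AB} = 261.1 kN and R_A = 440 − 261.1 = 178.9 kN.
Span BC, ΣM about C: R_B^{BC}·10.4 = 1388 + 411.1, so R_B^{BC} = 173 kN and R_C = 200.2 − 173 = 27.2 kN.
R_B = 261.1 + 173 = 434.1 kN.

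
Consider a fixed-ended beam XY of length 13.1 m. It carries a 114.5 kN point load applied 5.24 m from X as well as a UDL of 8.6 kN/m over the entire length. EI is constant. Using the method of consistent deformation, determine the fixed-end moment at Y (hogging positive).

M_Y = 267 kN·m

Take the two fixed-end moments M_X, M_Y as redundants; the released structure is the simple span XY.
Simple-span end rotations at X and Y under the given loads:
  at X: point load 114.5 at a = 5.24: Pab(L + b)/(6LEI) = 1258/EI
  at Y: point load 114.5 at a = 5.24: Pab(L + a)/(6LEI) = 1100/EI
  at X: UDL 8.6: wL³/(24EI) = 805.6/EI
  at Y: UDL 8.6: wL³/(24EI) = 805.6/EI
  θ_X0 = 2063/EI,  θ_Y0 = 1906/EI
Flexibility coefficients: a unit moment at one end gives L/(3EI) there and L/(6EI) at the far end, so f₁₁ = f₂₂ = 4.367/EI and f₁₂ = f₂₁ = 2.183/EI.
Compatibility — zero rotation at each built-in end:
  4.367 M_X + 2.183 M_Y = 2063
  2.183 M_X + 4.367 M_Y = 1906
Solving the pair gives M_X = 339 kN·m and M_Y = 267 kN·m (hogging).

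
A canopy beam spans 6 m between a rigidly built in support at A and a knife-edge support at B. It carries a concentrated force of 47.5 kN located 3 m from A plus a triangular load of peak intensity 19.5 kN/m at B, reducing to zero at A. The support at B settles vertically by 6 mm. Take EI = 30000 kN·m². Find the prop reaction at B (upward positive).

R_B = 44.52 kN

Choose R_B as the redundant. The primary structure is the cantilever fixed at A.
Free-end deflection of the primary structure under the applied loading (downward +):
  point load 47.5 at a = 3: Pa²(3L − a)/(6EI) = 1069/EI
  triangular load, peak 19.5 at the free end: 11w₀L⁴/(120EI) = 2317/EI
  δ_0 = 3385/EI
Flexibility coefficient — unit upward force at B: δ_{BB} = L³/(3EI) = 72/EI.
With EI = 30000 kN·m²: δ_0 = 0.11285 m and δ_{BB} = 0.0024 m/kN.
Compatibility — the beam at B must follow the support down by 0.006 m: δ_0 − R_B·δ_{BB} = 0.006, so R_B = (0.11285 − 0.006)/0.0024 = 44.52 kN.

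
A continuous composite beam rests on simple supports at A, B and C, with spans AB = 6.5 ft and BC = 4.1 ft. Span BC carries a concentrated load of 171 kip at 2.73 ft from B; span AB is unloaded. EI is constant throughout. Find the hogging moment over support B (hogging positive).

Take M_B as the redundant. Released structure: two simple spans AB and BC with a hinge at B.
End slopes at the hinge B, treating each span as simply supported:
  span BC: point load 171 at a = 2.73: Pab(L + b)/(6LEI) = 142.2/EI
  relative rotation θ_0 = (0 + 142.2)/EI = 142.2/EI
A unit hogging moment at B produces rotation L₁/(3EI) + L₂/(3EI) = 3.533/EI.
Slope continuity at B: θ_0 = M_B·3.533/EI, so M_B = 142.2/3.533 = 40.25 kip·ft (hogging).

M_B = 40.25 kip·ft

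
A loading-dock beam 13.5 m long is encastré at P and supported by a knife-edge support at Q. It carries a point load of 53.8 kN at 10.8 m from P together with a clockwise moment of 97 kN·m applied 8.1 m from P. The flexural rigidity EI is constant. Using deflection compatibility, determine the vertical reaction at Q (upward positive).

Release the roller at Q. Primary structure: cantilever fixed at P.
Free-end deflection of the primary structure under the applied loading (downward +):
  point load 53.8 at a = 10.8: Pa²(3L − a)/(6EI) = 31062/EI
  clockwise couple 97 at a = 8.1: M₀a(2L − a)/(2EI) = 7425/EI
  δ_0 = 38487/EI
Flexibility coefficient — unit upward force at Q: δ_{QQ} = L³/(3EI) = 820.1/EI.
The prop prevents deflection at Q: R_Q = δ_0/δ_{QQ} = 38487/820.1 = 46.93 kN.

R_Q = 46.93 kN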